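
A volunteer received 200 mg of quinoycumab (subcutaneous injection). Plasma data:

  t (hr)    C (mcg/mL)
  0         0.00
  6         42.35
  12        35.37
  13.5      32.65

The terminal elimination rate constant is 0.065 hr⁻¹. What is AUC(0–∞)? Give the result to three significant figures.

AUC = 914 mcg/mL·hr

Trapezoidal AUC_0→13.5:
  [0→6]: (0.00+42.35)/2 × 6 = 127.05
  [6→12]: (42.35+35.37)/2 × 6 = 233.16
  [12→13.5]: (35.37+32.65)/2 × 1.5 = 51.015
  Sum = 411.225 mcg/mL·hr
Extrapolated tail: C_last / k_e = 32.65 / 0.065 = 502.308
AUC_0→∞ = 411.225 + 502.308 = 913.533 mcg/mL·hr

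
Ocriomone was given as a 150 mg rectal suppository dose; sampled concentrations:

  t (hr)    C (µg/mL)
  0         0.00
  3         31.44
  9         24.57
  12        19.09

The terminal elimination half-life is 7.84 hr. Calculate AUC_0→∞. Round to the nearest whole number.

Trapezoidal AUC_0→12:
  [0→3]: (0.00+31.44)/2 × 3 = 47.16
  [3→9]: (31.44+24.57)/2 × 6 = 168.03
  [9→12]: (24.57+19.09)/2 × 3 = 65.49
  Sum = 280.68 µg/mL·hr
k_e = ln2 / t½ = 0.693147 / 7.84 = 0.0884 hr^-1
Extrapolated tail: C_last / k_e = 19.09 / 0.0884 = 215.950
AUC_0→∞ = 280.68 + 215.950 = 496.63 µg/mL·hr

AUC = 497 µg/mL·hr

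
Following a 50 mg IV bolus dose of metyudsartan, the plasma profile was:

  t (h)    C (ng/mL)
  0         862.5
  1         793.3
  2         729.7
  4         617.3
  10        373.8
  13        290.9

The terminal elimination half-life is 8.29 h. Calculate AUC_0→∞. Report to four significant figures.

AUC = 10390 ng/mL·h

Trapezoidal AUC_0→13:
  [0→1]: (862.5+793.3)/2 × 1 = 827.9
  [1→2]: (793.3+729.7)/2 × 1 = 761.5
  [2→4]: (729.7+617.3)/2 × 2 = 1347.0
  [4→10]: (617.3+373.8)/2 × 6 = 2973.3
  [10→13]: (373.8+290.9)/2 × 3 = 997.05
  Sum = 6906.75 ng/mL·h
k_e = ln2 / t½ = 0.693147 / 8.29 = 0.0836 h^-1
Extrapolated tail: C_last / k_e = 290.9 / 0.0836 = 3479.665
AUC_0→∞ = 6906.75 + 3479.665 = 10386.415 ng/mL·h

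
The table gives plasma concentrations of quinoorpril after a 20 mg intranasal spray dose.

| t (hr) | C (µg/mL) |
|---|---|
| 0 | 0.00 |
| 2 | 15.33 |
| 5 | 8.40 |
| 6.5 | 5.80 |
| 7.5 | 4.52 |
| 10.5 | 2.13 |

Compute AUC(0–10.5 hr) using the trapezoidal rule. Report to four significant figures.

AUC = 76.71 µg/mL·hr

Trapezoidal AUC_0→10.5:
  [0→2]: (0.00+15.33)/2 × 2 = 15.33
  [2→5]: (15.33+8.40)/2 × 3 = 35.595
  [5→6.5]: (8.40+5.80)/2 × 1.5 = 10.65
  [6.5→7.5]: (5.80+4.52)/2 × 1 = 5.16
  [7.5→10.5]: (4.52+2.13)/2 × 3 = 9.975
  Sum = 76.71 µg/mL·hr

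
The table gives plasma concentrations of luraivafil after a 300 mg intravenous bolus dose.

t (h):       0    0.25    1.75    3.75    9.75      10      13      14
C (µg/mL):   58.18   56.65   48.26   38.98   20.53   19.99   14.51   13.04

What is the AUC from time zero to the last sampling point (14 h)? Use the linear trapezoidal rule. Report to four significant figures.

AUC = 429.4 µg/mL·h

Trapezoidal AUC_0→14:
  [0→0.25]: (58.18+56.65)/2 × 0.25 = 14.35375
  [0.25→1.75]: (56.65+48.26)/2 × 1.5 = 78.6825
  [1.75→3.75]: (48.26+38.98)/2 × 2 = 87.24
  [3.75→9.75]: (38.98+20.53)/2 × 6 = 178.53
  [9.75→10]: (20.53+19.99)/2 × 0.25 = 5.065
  [10→13]: (19.99+14.51)/2 × 3 = 51.75
  [13→14]: (14.51+13.04)/2 × 1 = 13.775
  Sum = 429.39625 µg/mL·h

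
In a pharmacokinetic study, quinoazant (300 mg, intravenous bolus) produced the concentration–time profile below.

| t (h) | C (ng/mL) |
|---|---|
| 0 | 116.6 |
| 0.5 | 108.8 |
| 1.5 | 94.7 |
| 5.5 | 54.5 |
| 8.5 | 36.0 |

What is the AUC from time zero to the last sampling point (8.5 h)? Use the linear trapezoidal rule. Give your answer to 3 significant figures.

AUC = 592 ng/mL·h

Trapezoidal AUC_0→8.5:
  [0→0.5]: (116.6+108.8)/2 × 0.5 = 56.35
  [0.5→1.5]: (108.8+94.7)/2 × 1 = 101.75
  [1.5→5.5]: (94.7+54.5)/2 × 4 = 298.4
  [5.5→8.5]: (54.5+36.0)/2 × 3 = 135.75
  Sum = 592.25 ng/mL·h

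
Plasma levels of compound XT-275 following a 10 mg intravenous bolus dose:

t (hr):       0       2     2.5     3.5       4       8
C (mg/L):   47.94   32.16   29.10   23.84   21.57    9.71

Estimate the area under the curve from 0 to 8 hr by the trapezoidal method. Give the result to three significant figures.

Trapezoidal AUC_0→8:
  [0→2]: (47.94+32.16)/2 × 2 = 80.1
  [2→2.5]: (32.16+29.10)/2 × 0.5 = 15.315
  [2.5→3.5]: (29.10+23.84)/2 × 1 = 26.47
  [3.5→4]: (23.84+21.57)/2 × 0.5 = 11.3525
  [4→8]: (21.57+9.71)/2 × 4 = 62.56
  Sum = 195.7975 mg/L·hr

AUC = 196 mg/L·hr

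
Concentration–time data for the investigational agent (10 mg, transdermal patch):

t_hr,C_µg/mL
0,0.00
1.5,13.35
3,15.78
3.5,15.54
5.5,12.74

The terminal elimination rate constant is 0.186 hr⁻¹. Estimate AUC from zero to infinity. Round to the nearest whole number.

Trapezoidal AUC_0→5.5:
  [0→1.5]: (0.00+13.35)/2 × 1.5 = 10.0125
  [1.5→3]: (13.35+15.78)/2 × 1.5 = 21.8475
  [3→3.5]: (15.78+15.54)/2 × 0.5 = 7.83
  [3.5→5.5]: (15.54+12.74)/2 × 2 = 28.28
  Sum = 67.97 µg/mL·hr
Extrapolated tail: C_last / k_e = 12.74 / 0.186 = 68.495
AUC_0→∞ = 67.97 + 68.495 = 136.465 µg/mL·hr

AUC = 136 µg/mL·hr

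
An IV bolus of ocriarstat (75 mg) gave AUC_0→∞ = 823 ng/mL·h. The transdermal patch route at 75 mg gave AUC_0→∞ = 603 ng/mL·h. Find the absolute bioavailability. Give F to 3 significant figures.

F = (AUC_ev / D_ev) / (AUC_iv / D_iv)
  = (603/75) / (823/75)
  = 8.04 / 10.9733 = 0.7327

F = 0.733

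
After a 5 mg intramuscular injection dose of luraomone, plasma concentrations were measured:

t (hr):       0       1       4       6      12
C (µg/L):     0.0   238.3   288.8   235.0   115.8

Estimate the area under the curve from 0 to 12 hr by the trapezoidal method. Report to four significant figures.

AUC = 2486 µg/L·hr

Trapezoidal AUC_0→12:
  [0→1]: (0.0+238.3)/2 × 1 = 119.15
  [1→4]: (238.3+288.8)/2 × 3 = 790.65
  [4→6]: (288.8+235.0)/2 × 2 = 523.8
  [6→12]: (235.0+115.8)/2 × 6 = 1052.4
  Sum = 2486.0 µg/L·hr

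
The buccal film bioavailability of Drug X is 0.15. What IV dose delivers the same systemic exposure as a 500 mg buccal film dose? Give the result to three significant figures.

D_iv = 75.0 mg

Systemic exposure from an extravascular dose = F × D_ev, so the equivalent IV dose is F × D_ev.
D_iv = F × D_ev = 0.15 × 500 = 75 mg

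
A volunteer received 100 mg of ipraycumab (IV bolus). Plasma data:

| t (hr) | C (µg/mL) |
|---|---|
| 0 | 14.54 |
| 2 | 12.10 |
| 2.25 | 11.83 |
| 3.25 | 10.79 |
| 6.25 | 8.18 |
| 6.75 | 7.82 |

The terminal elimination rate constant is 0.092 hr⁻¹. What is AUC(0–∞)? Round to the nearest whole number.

Trapezoidal AUC_0→6.75:
  [0→2]: (14.54+12.10)/2 × 2 = 26.64
  [2→2.25]: (12.10+11.83)/2 × 0.25 = 2.99125
  [2.25→3.25]: (11.83+10.79)/2 × 1 = 11.31
  [3.25→6.25]: (10.79+8.18)/2 × 3 = 28.455
  [6.25→6.75]: (8.18+7.82)/2 × 0.5 = 4.0
  Sum = 73.39625 µg/mL·hr
Extrapolated tail: C_last / k_e = 7.82 / 0.092 = 85.000
AUC_0→∞ = 73.39625 + 85.000 = 158.39625 µg/mL·hr

AUC = 158 µg/mL·hr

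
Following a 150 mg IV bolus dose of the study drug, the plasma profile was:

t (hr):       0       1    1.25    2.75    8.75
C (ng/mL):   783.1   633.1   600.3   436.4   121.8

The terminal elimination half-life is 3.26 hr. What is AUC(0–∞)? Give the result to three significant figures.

Trapezoidal AUC_0→8.75:
  [0→1]: (783.1+633.1)/2 × 1 = 708.1
  [1→1.25]: (633.1+600.3)/2 × 0.25 = 154.175
  [1.25→2.75]: (600.3+436.4)/2 × 1.5 = 777.525
  [2.75→8.75]: (436.4+121.8)/2 × 6 = 1674.6
  Sum = 3314.4 ng/mL·hr
k_e = ln2 / t½ = 0.693147 / 3.26 = 0.2126 hr^-1
Extrapolated tail: C_last / k_e = 121.8 / 0.2126 = 572.907
AUC_0→∞ = 3314.4 + 572.907 = 3887.307 ng/mL·hr

AUC = 3890 ng/mL·hr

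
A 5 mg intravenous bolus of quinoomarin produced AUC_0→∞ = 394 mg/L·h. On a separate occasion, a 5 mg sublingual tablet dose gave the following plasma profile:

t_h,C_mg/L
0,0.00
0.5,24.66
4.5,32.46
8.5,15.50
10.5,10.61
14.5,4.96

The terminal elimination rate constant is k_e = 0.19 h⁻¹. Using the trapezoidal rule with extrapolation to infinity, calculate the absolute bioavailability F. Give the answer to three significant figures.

Trapezoidal AUC_0→14.5 (sublingual tablet):
  [0→0.5]: (0.00+24.66)/2 × 0.5 = 6.165
  [0.5→4.5]: (24.66+32.46)/2 × 4 = 114.24
  [4.5→8.5]: (32.46+15.50)/2 × 4 = 95.92
  [8.5→10.5]: (15.50+10.61)/2 × 2 = 26.11
  [10.5→14.5]: (10.61+4.96)/2 × 4 = 31.14
  Sum = 273.575 mg/L·h
Tail: C_last/k_e = 4.96/0.19 = 26.105
AUC_0→∞ (sublingual tablet) = 273.575 + 26.105 = 299.68 mg/L·h
F = (AUC_ev/D_ev)/(AUC_iv/D_iv) = (299.68/5)/(394/5) = 59.936/78.8 = 0.7606

F = 0.761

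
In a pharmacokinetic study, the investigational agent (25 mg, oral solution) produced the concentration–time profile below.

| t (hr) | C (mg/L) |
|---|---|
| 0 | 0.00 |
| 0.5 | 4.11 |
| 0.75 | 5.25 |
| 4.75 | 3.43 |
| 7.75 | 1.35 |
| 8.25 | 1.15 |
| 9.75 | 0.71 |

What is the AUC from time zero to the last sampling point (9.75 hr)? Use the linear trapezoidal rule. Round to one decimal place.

Trapezoidal AUC_0→9.75:
  [0→0.5]: (0.00+4.11)/2 × 0.5 = 1.0275
  [0.5→0.75]: (4.11+5.25)/2 × 0.25 = 1.17
  [0.75→4.75]: (5.25+3.43)/2 × 4 = 17.36
  [4.75→7.75]: (3.43+1.35)/2 × 3 = 7.17
  [7.75→8.25]: (1.35+1.15)/2 × 0.5 = 0.625
  [8.25→9.75]: (1.15+0.71)/2 × 1.5 = 1.395
  Sum = 28.7475 mg/L·hr

AUC = 28.7 mg/L·hr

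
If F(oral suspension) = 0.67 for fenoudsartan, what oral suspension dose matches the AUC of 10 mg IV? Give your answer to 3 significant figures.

D_oral = 14.9 mg

For equal systemic exposure: F × D_ev = D_iv
D_ev = D_iv / F = 10 / 0.67 = 14.9254 mg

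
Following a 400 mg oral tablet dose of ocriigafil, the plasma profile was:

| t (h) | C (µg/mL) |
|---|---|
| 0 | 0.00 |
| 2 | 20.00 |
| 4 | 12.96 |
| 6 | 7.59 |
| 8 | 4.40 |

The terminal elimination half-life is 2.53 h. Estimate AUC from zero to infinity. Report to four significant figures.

Trapezoidal AUC_0→8:
  [0→2]: (0.00+20.00)/2 × 2 = 20.0
  [2→4]: (20.00+12.96)/2 × 2 = 32.96
  [4→6]: (12.96+7.59)/2 × 2 = 20.55
  [6→8]: (7.59+4.40)/2 × 2 = 11.99
  Sum = 85.5 µg/mL·h
k_e = ln2 / t½ = 0.693147 / 2.53 = 0.2740 h^-1
Extrapolated tail: C_last / k_e = 4.40 / 0.274 = 16.058
AUC_0→∞ = 85.5 + 16.058 = 101.558 µg/mL·h

AUC = 101.6 µg/mL·h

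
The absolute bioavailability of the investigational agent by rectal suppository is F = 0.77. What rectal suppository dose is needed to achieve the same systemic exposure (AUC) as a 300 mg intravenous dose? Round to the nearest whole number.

D_rectal = 390 mg

For equal systemic exposure: F × D_ev = D_iv
D_ev = D_iv / F = 300 / 0.77 = 389.61 mg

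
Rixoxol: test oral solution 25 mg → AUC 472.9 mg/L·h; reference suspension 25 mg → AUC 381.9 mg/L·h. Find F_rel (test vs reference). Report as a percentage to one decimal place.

F_rel = 123.8%

F_rel = (AUC_test/D_test) / (AUC_ref/D_ref)
      = (472.9/25) / (381.9/25)
      = 18.916 / 15.276 = 1.2383 = 123.83%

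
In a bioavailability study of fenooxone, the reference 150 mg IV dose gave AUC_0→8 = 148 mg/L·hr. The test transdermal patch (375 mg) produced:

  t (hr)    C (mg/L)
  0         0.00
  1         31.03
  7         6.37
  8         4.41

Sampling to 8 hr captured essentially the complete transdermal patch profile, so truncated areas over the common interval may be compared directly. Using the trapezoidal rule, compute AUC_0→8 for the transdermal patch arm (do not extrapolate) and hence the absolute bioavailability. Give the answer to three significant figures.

Trapezoidal AUC_0→8 (transdermal patch):
  [0→1]: (0.00+31.03)/2 × 1 = 15.515
  [1→7]: (31.03+6.37)/2 × 6 = 112.2
  [7→8]: (6.37+4.41)/2 × 1 = 5.39
  Sum = 133.105 mg/L·hr
F = (AUC_ev/D_ev)/(AUC_iv/D_iv) = (133.105/375)/(148/150) = 0.354947/0.986667 = 0.3597

F = 0.360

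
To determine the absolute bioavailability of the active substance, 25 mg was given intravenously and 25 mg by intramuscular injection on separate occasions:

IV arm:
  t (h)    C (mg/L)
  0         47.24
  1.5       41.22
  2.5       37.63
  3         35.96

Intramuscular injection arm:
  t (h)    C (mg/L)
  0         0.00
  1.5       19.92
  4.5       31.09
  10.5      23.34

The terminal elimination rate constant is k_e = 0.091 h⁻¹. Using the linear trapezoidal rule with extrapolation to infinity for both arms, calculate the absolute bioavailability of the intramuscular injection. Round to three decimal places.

F = 0.984

Trapezoidal AUC_0→3 (IV):
  [0→1.5]: (47.24+41.22)/2 × 1.5 = 66.345
  [1.5→2.5]: (41.22+37.63)/2 × 1 = 39.425
  [2.5→3]: (37.63+35.96)/2 × 0.5 = 18.3975
  Sum = 124.1675 mg/L·h
IV tail: 35.96/0.091 = 395.165; AUC_iv,0→∞ = 124.1675 + 395.165 = 519.3325 mg/L·h
Trapezoidal AUC_0→10.5 (intramuscular injection):
  [0→1.5]: (0.00+19.92)/2 × 1.5 = 14.94
  [1.5→4.5]: (19.92+31.09)/2 × 3 = 76.515
  [4.5→10.5]: (31.09+23.34)/2 × 6 = 163.29
  Sum = 254.745 mg/L·h
intramuscular injection tail: 23.34/0.091 = 256.484; AUC_ev,0→∞ = 254.745 + 256.484 = 511.229 mg/L·h
F = (AUC_ev/D_ev)/(AUC_iv/D_iv) = (511.229/25)/(519.3325/25) = 20.44916/20.7733 = 0.9844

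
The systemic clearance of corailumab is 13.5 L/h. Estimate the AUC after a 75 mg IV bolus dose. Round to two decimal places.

AUC_0→∞ = Dose_iv / CL
        = 75 / 13.5 = 5.55556 mg/L·h

AUC = 5.56 mg/L·h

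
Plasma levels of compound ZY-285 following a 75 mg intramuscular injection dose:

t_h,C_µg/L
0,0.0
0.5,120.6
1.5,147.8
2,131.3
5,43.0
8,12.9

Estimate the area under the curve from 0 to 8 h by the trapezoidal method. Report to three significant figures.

Trapezoidal AUC_0→8:
  [0→0.5]: (0.0+120.6)/2 × 0.5 = 30.15
  [0.5→1.5]: (120.6+147.8)/2 × 1 = 134.2
  [1.5→2]: (147.8+131.3)/2 × 0.5 = 69.775
  [2→5]: (131.3+43.0)/2 × 3 = 261.45
  [5→8]: (43.0+12.9)/2 × 3 = 83.85
  Sum = 579.425 µg/L·h

AUC = 579 µg/L·h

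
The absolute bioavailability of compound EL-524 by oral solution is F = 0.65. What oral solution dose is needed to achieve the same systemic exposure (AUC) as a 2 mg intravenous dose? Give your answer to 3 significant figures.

For equal systemic exposure: F × D_ev = D_iv
D_ev = D_iv / F = 2 / 0.65 = 3.07692 mg

D_oral = 3.08 mg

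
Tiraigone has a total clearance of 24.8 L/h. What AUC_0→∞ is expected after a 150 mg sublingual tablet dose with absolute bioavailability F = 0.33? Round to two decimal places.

AUC_0→∞ = F × Dose / CL
        = 0.33 × 150 / 24.8 = 1.99597 mg/L·h

AUC = 2.00 mg/L·h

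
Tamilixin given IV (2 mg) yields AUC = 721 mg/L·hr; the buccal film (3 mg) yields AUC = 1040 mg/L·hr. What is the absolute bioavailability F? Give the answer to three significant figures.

F = 0.962

F = (AUC_ev / D_ev) / (AUC_iv / D_iv)
  = (1040/3) / (721/2)
  = 346.667 / 360.5 = 0.9616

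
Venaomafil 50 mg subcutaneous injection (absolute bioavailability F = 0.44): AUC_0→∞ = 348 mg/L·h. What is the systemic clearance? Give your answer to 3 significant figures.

CL = 0.0632 L/h

CL = F × Dose / AUC_0→∞
   = 0.44 × 50 / 348 = 0.0632184 L/h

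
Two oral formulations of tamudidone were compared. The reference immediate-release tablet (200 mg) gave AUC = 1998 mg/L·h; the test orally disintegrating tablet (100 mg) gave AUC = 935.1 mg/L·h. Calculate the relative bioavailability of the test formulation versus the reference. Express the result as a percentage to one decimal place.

F_rel = 93.6%

F_rel = (AUC_test/D_test) / (AUC_ref/D_ref)
      = (935.1/100) / (1998/200)
      = 9.351 / 9.99 = 0.9360 = 93.60%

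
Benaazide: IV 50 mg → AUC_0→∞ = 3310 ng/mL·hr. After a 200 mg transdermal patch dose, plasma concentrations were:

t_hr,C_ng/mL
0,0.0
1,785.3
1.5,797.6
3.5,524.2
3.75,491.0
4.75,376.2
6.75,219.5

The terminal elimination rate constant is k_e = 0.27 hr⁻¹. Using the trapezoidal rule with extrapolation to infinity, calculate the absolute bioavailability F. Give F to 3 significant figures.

Trapezoidal AUC_0→6.75 (transdermal patch):
  [0→1]: (0.0+785.3)/2 × 1 = 392.65
  [1→1.5]: (785.3+797.6)/2 × 0.5 = 395.725
  [1.5→3.5]: (797.6+524.2)/2 × 2 = 1321.8
  [3.5→3.75]: (524.2+491.0)/2 × 0.25 = 126.9
  [3.75→4.75]: (491.0+376.2)/2 × 1 = 433.6
  [4.75→6.75]: (376.2+219.5)/2 × 2 = 595.7
  Sum = 3266.375 ng/mL·hr
Tail: C_last/k_e = 219.5/0.27 = 812.963
AUC_0→∞ (transdermal patch) = 3266.375 + 812.963 = 4079.338 ng/mL·hr
F = (AUC_ev/D_ev)/(AUC_iv/D_iv) = (4079.338/200)/(3310/50) = 20.39669/66.2 = 0.3081

F = 0.308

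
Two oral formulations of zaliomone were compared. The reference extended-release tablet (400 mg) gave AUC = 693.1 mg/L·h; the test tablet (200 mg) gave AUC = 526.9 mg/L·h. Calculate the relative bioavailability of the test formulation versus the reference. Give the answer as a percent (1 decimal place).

F_rel = (AUC_test/D_test) / (AUC_ref/D_ref)
      = (526.9/200) / (693.1/400)
      = 2.6345 / 1.73275 = 1.5204 = 152.04%

F_rel = 152.0%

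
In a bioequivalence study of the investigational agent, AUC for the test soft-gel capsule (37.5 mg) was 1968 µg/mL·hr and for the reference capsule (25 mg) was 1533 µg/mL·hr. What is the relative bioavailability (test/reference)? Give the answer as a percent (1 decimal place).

F_rel = (AUC_test/D_test) / (AUC_ref/D_ref)
      = (1968/37.5) / (1533/25)
      = 52.48 / 61.32 = 0.8558 = 85.58%

F_rel = 85.6%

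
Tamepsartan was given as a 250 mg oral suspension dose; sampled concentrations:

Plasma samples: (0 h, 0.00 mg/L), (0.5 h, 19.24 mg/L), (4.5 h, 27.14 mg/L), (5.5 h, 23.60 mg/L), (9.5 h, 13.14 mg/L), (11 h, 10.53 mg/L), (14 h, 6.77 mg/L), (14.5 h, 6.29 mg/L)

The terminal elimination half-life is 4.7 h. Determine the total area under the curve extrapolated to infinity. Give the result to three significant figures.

AUC = 286 mg/L·h

Trapezoidal AUC_0→14.5:
  [0→0.5]: (0.00+19.24)/2 × 0.5 = 4.81
  [0.5→4.5]: (19.24+27.14)/2 × 4 = 92.76
  [4.5→5.5]: (27.14+23.60)/2 × 1 = 25.37
  [5.5→9.5]: (23.60+13.14)/2 × 4 = 73.48
  [9.5→11]: (13.14+10.53)/2 × 1.5 = 17.7525
  [11→14]: (10.53+6.77)/2 × 3 = 25.95
  [14→14.5]: (6.77+6.29)/2 × 0.5 = 3.265
  Sum = 243.3875 mg/L·h
k_e = ln2 / t½ = 0.693147 / 4.7 = 0.1475 h^-1
Extrapolated tail: C_last / k_e = 6.29 / 0.1475 = 42.644
AUC_0→∞ = 243.3875 + 42.644 = 286.0315 mg/L·h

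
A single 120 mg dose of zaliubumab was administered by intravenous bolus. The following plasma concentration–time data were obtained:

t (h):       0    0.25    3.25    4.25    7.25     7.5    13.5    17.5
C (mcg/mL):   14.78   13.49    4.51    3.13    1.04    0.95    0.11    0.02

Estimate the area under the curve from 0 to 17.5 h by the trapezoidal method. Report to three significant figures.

AUC = 44.3 mcg/mL·h

Trapezoidal AUC_0→17.5:
  [0→0.25]: (14.78+13.49)/2 × 0.25 = 3.53375
  [0.25→3.25]: (13.49+4.51)/2 × 3 = 27.0
  [3.25→4.25]: (4.51+3.13)/2 × 1 = 3.82
  [4.25→7.25]: (3.13+1.04)/2 × 3 = 6.255
  [7.25→7.5]: (1.04+0.95)/2 × 0.25 = 0.24875
  [7.5→13.5]: (0.95+0.11)/2 × 6 = 3.18
  [13.5→17.5]: (0.11+0.02)/2 × 4 = 0.26
  Sum = 44.2975 mcg/mL·h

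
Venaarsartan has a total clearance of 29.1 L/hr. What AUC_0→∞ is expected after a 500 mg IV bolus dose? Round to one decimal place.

AUC = 17.2 mg/L·hr

AUC_0→∞ = Dose_iv / CL
        = 500 / 29.1 = 17.1821 mg/L·hr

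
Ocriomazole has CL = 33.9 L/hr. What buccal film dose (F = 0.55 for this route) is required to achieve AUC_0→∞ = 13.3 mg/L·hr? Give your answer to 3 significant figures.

Dose = 820 mg

Dose = CL × AUC_0→∞ / F
     = 33.9 × 13.3 / 0.55 = 819.764 mg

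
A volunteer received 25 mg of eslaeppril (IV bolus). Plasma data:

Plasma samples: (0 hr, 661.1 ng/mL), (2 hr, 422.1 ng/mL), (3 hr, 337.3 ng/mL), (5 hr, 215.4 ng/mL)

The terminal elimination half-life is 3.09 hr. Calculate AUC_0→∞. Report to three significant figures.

Trapezoidal AUC_0→5:
  [0→2]: (661.1+422.1)/2 × 2 = 1083.2
  [2→3]: (422.1+337.3)/2 × 1 = 379.7
  [3→5]: (337.3+215.4)/2 × 2 = 552.7
  Sum = 2015.6 ng/mL·hr
k_e = ln2 / t½ = 0.693147 / 3.09 = 0.2243 hr^-1
Extrapolated tail: C_last / k_e = 215.4 / 0.2243 = 960.321
AUC_0→∞ = 2015.6 + 960.321 = 2975.921 ng/mL·hr

AUC = 2980 ng/mL·hr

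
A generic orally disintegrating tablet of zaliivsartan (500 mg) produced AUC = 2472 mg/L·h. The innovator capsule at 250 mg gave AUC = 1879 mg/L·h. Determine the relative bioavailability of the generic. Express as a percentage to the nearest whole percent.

F_rel = 66%

F_rel = (AUC_test/D_test) / (AUC_ref/D_ref)
      = (2472/500) / (1879/250)
      = 4.944 / 7.516 = 0.6578 = 65.78%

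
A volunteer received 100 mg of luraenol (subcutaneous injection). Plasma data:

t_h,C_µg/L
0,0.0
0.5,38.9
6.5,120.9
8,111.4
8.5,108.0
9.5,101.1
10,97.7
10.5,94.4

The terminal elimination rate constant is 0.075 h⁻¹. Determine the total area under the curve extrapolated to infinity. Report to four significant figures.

Trapezoidal AUC_0→10.5:
  [0→0.5]: (0.0+38.9)/2 × 0.5 = 9.725
  [0.5→6.5]: (38.9+120.9)/2 × 6 = 479.4
  [6.5→8]: (120.9+111.4)/2 × 1.5 = 174.225
  [8→8.5]: (111.4+108.0)/2 × 0.5 = 54.85
  [8.5→9.5]: (108.0+101.1)/2 × 1 = 104.55
  [9.5→10]: (101.1+97.7)/2 × 0.5 = 49.7
  [10→10.5]: (97.7+94.4)/2 × 0.5 = 48.025
  Sum = 920.475 µg/L·h
Extrapolated tail: C_last / k_e = 94.4 / 0.075 = 1258.667
AUC_0→∞ = 920.475 + 1258.667 = 2179.142 µg/L·h

AUC = 2179 µg/L·h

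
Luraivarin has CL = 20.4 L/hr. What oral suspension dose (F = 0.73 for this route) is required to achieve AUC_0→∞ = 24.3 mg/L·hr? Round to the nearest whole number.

Dose = CL × AUC_0→∞ / F
     = 20.4 × 24.3 / 0.73 = 679.068 mg

Dose = 679 mg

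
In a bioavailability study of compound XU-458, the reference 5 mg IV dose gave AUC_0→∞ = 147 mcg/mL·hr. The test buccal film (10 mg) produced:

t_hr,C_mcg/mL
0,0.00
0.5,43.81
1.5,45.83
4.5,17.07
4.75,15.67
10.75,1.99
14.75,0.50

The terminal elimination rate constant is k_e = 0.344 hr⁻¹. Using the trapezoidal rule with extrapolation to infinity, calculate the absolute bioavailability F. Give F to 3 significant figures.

F = 0.727

Trapezoidal AUC_0→14.75 (buccal film):
  [0→0.5]: (0.00+43.81)/2 × 0.5 = 10.9525
  [0.5→1.5]: (43.81+45.83)/2 × 1 = 44.82
  [1.5→4.5]: (45.83+17.07)/2 × 3 = 94.35
  [4.5→4.75]: (17.07+15.67)/2 × 0.25 = 4.0925
  [4.75→10.75]: (15.67+1.99)/2 × 6 = 52.98
  [10.75→14.75]: (1.99+0.50)/2 × 4 = 4.98
  Sum = 212.175 mcg/mL·hr
Tail: C_last/k_e = 0.50/0.344 = 1.453
AUC_0→∞ (buccal film) = 212.175 + 1.453 = 213.628 mcg/mL·hr
F = (AUC_ev/D_ev)/(AUC_iv/D_iv) = (213.628/10)/(147/5) = 21.3628/29.4 = 0.7266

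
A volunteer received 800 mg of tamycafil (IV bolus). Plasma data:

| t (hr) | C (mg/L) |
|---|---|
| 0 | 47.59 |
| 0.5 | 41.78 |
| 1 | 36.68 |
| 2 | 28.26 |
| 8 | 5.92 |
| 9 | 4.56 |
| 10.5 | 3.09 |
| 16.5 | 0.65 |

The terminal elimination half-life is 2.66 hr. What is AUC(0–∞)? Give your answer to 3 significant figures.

AUC = 202 mg/L·hr

Trapezoidal AUC_0→16.5:
  [0→0.5]: (47.59+41.78)/2 × 0.5 = 22.3425
  [0.5→1]: (41.78+36.68)/2 × 0.5 = 19.615
  [1→2]: (36.68+28.26)/2 × 1 = 32.47
  [2→8]: (28.26+5.92)/2 × 6 = 102.54
  [8→9]: (5.92+4.56)/2 × 1 = 5.24
  [9→10.5]: (4.56+3.09)/2 × 1.5 = 5.7375
  [10.5→16.5]: (3.09+0.65)/2 × 6 = 11.22
  Sum = 199.165 mg/L·hr
k_e = ln2 / t½ = 0.693147 / 2.66 = 0.2606 hr^-1
Extrapolated tail: C_last / k_e = 0.65 / 0.2606 = 2.494
AUC_0→∞ = 199.165 + 2.494 = 201.659 mg/L·hr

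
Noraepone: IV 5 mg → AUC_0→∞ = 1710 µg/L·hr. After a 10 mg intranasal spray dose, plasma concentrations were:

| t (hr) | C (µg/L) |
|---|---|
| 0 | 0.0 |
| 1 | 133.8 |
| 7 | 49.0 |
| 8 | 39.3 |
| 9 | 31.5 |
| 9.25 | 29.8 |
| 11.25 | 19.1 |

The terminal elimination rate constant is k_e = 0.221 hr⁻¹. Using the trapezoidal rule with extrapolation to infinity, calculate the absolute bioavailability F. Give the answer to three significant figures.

F = 0.245

Trapezoidal AUC_0→11.25 (intranasal spray):
  [0→1]: (0.0+133.8)/2 × 1 = 66.9
  [1→7]: (133.8+49.0)/2 × 6 = 548.4
  [7→8]: (49.0+39.3)/2 × 1 = 44.15
  [8→9]: (39.3+31.5)/2 × 1 = 35.4
  [9→9.25]: (31.5+29.8)/2 × 0.25 = 7.6625
  [9.25→11.25]: (29.8+19.1)/2 × 2 = 48.9
  Sum = 751.4125 µg/L·hr
Tail: C_last/k_e = 19.1/0.221 = 86.425
AUC_0→∞ (intranasal spray) = 751.4125 + 86.425 = 837.8375 µg/L·hr
F = (AUC_ev/D_ev)/(AUC_iv/D_iv) = (837.8375/10)/(1710/5) = 83.78375/342 = 0.2450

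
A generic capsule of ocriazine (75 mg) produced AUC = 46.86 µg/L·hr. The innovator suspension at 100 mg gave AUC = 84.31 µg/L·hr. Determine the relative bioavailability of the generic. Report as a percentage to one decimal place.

F_rel = 74.1%

F_rel = (AUC_test/D_test) / (AUC_ref/D_ref)
      = (46.86/75) / (84.31/100)
      = 0.6248 / 0.8431 = 0.7411 = 74.11%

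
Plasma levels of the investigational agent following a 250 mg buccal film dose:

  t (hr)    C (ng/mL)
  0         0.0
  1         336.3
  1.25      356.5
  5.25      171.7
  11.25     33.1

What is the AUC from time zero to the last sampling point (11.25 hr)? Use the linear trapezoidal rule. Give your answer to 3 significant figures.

AUC = 1930 ng/mL·hr

Trapezoidal AUC_0→11.25:
  [0→1]: (0.0+336.3)/2 × 1 = 168.15
  [1→1.25]: (336.3+356.5)/2 × 0.25 = 86.6
  [1.25→5.25]: (356.5+171.7)/2 × 4 = 1056.4
  [5.25→11.25]: (171.7+33.1)/2 × 6 = 614.4
  Sum = 1925.55 ng/mL·hr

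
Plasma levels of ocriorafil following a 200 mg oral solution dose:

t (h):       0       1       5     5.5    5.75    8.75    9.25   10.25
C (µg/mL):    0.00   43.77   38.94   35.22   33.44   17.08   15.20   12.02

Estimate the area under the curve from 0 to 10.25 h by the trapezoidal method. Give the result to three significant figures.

AUC = 312 µg/mL·h

Trapezoidal AUC_0→10.25:
  [0→1]: (0.00+43.77)/2 × 1 = 21.885
  [1→5]: (43.77+38.94)/2 × 4 = 165.42
  [5→5.5]: (38.94+35.22)/2 × 0.5 = 18.54
  [5.5→5.75]: (35.22+33.44)/2 × 0.25 = 8.5825
  [5.75→8.75]: (33.44+17.08)/2 × 3 = 75.78
  [8.75→9.25]: (17.08+15.20)/2 × 0.5 = 8.07
  [9.25→10.25]: (15.20+12.02)/2 × 1 = 13.61
  Sum = 311.8875 µg/mL·h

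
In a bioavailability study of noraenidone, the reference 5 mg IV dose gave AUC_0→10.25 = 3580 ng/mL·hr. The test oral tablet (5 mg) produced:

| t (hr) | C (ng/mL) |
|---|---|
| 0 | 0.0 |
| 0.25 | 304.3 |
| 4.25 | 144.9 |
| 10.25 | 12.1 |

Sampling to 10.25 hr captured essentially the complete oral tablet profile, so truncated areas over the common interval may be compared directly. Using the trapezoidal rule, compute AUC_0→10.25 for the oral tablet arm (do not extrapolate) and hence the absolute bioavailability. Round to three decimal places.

F = 0.393

Trapezoidal AUC_0→10.25 (oral tablet):
  [0→0.25]: (0.0+304.3)/2 × 0.25 = 38.0375
  [0.25→4.25]: (304.3+144.9)/2 × 4 = 898.4
  [4.25→10.25]: (144.9+12.1)/2 × 6 = 471.0
  Sum = 1407.4375 ng/mL·hr
F = (AUC_ev/D_ev)/(AUC_iv/D_iv) = (1407.4375/5)/(3580/5) = 281.4875/716 = 0.3931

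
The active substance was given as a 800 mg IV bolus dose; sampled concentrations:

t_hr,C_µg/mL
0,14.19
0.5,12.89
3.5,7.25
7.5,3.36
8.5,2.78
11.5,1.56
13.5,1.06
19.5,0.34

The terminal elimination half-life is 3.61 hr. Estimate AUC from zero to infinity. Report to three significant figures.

AUC = 76.4 µg/mL·hr

Trapezoidal AUC_0→19.5:
  [0→0.5]: (14.19+12.89)/2 × 0.5 = 6.77
  [0.5→3.5]: (12.89+7.25)/2 × 3 = 30.21
  [3.5→7.5]: (7.25+3.36)/2 × 4 = 21.22
  [7.5→8.5]: (3.36+2.78)/2 × 1 = 3.07
  [8.5→11.5]: (2.78+1.56)/2 × 3 = 6.51
  [11.5→13.5]: (1.56+1.06)/2 × 2 = 2.62
  [13.5→19.5]: (1.06+0.34)/2 × 6 = 4.2
  Sum = 74.6 µg/mL·hr
k_e = ln2 / t½ = 0.693147 / 3.61 = 0.1920 hr^-1
Extrapolated tail: C_last / k_e = 0.34 / 0.192 = 1.771
AUC_0→∞ = 74.6 + 1.771 = 76.371 µg/mL·hr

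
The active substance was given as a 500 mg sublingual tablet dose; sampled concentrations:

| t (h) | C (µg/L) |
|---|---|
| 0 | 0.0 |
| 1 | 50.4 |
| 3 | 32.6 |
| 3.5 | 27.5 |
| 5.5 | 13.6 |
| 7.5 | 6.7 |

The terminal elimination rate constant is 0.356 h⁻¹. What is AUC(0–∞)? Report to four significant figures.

Trapezoidal AUC_0→7.5:
  [0→1]: (0.0+50.4)/2 × 1 = 25.2
  [1→3]: (50.4+32.6)/2 × 2 = 83.0
  [3→3.5]: (32.6+27.5)/2 × 0.5 = 15.025
  [3.5→5.5]: (27.5+13.6)/2 × 2 = 41.1
  [5.5→7.5]: (13.6+6.7)/2 × 2 = 20.3
  Sum = 184.625 µg/L·h
Extrapolated tail: C_last / k_e = 6.7 / 0.356 = 18.820
AUC_0→∞ = 184.625 + 18.820 = 203.445 µg/L·h

AUC = 203.4 µg/L·h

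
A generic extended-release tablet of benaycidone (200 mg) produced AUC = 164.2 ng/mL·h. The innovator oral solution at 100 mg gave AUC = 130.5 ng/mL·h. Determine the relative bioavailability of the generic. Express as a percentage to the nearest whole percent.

F_rel = (AUC_test/D_test) / (AUC_ref/D_ref)
      = (164.2/200) / (130.5/100)
      = 0.821 / 1.305 = 0.6291 = 62.91%

F_rel = 63%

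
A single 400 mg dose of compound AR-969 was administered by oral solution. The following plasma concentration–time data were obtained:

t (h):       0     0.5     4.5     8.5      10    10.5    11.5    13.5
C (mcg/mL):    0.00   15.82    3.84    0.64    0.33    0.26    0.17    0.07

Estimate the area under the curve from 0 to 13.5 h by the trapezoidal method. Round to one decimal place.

Trapezoidal AUC_0→13.5:
  [0→0.5]: (0.00+15.82)/2 × 0.5 = 3.955
  [0.5→4.5]: (15.82+3.84)/2 × 4 = 39.32
  [4.5→8.5]: (3.84+0.64)/2 × 4 = 8.96
  [8.5→10]: (0.64+0.33)/2 × 1.5 = 0.7275
  [10→10.5]: (0.33+0.26)/2 × 0.5 = 0.1475
  [10.5→11.5]: (0.26+0.17)/2 × 1 = 0.215
  [11.5→13.5]: (0.17+0.07)/2 × 2 = 0.24
  Sum = 53.565 mcg/mL·h

AUC = 53.6 mcg/mL·h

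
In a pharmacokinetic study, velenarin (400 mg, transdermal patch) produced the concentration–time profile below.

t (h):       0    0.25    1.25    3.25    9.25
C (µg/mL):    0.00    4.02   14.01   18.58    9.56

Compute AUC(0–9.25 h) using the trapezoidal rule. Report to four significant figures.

Trapezoidal AUC_0→9.25:
  [0→0.25]: (0.00+4.02)/2 × 0.25 = 0.5025
  [0.25→1.25]: (4.02+14.01)/2 × 1 = 9.015
  [1.25→3.25]: (14.01+18.58)/2 × 2 = 32.59
  [3.25→9.25]: (18.58+9.56)/2 × 6 = 84.42
  Sum = 126.5275 µg/mL·h

AUC = 126.5 µg/mL·h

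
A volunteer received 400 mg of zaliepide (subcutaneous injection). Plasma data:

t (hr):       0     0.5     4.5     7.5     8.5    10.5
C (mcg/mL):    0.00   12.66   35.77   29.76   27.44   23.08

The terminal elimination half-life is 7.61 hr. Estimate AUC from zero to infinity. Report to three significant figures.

Trapezoidal AUC_0→10.5:
  [0→0.5]: (0.00+12.66)/2 × 0.5 = 3.165
  [0.5→4.5]: (12.66+35.77)/2 × 4 = 96.86
  [4.5→7.5]: (35.77+29.76)/2 × 3 = 98.295
  [7.5→8.5]: (29.76+27.44)/2 × 1 = 28.6
  [8.5→10.5]: (27.44+23.08)/2 × 2 = 50.52
  Sum = 277.44 mcg/mL·hr
k_e = ln2 / t½ = 0.693147 / 7.61 = 0.0911 hr^-1
Extrapolated tail: C_last / k_e = 23.08 / 0.0911 = 253.348
AUC_0→∞ = 277.44 + 253.348 = 530.788 mcg/mL·hr

AUC = 531 mcg/mL·hr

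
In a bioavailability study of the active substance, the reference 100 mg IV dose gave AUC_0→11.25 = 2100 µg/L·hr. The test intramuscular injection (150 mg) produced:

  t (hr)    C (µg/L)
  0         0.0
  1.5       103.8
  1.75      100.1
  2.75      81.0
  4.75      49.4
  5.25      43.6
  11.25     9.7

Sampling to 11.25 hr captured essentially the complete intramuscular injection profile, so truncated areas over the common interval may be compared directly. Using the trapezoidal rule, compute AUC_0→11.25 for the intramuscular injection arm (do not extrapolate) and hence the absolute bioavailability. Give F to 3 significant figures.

F = 0.161

Trapezoidal AUC_0→11.25 (intramuscular injection):
  [0→1.5]: (0.0+103.8)/2 × 1.5 = 77.85
  [1.5→1.75]: (103.8+100.1)/2 × 0.25 = 25.4875
  [1.75→2.75]: (100.1+81.0)/2 × 1 = 90.55
  [2.75→4.75]: (81.0+49.4)/2 × 2 = 130.4
  [4.75→5.25]: (49.4+43.6)/2 × 0.5 = 23.25
  [5.25→11.25]: (43.6+9.7)/2 × 6 = 159.9
  Sum = 507.4375 µg/L·hr
F = (AUC_ev/D_ev)/(AUC_iv/D_iv) = (507.4375/150)/(2100/100) = 3.38292/21 = 0.1611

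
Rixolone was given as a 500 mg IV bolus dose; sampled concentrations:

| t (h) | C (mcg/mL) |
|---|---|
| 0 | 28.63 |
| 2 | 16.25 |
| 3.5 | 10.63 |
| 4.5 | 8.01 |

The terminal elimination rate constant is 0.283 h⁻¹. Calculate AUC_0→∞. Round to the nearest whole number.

AUC = 103 mcg/mL·h

Trapezoidal AUC_0→4.5:
  [0→2]: (28.63+16.25)/2 × 2 = 44.88
  [2→3.5]: (16.25+10.63)/2 × 1.5 = 20.16
  [3.5→4.5]: (10.63+8.01)/2 × 1 = 9.32
  Sum = 74.36 mcg/mL·h
Extrapolated tail: C_last / k_e = 8.01 / 0.283 = 28.304
AUC_0→∞ = 74.36 + 28.304 = 102.664 mcg/mL·h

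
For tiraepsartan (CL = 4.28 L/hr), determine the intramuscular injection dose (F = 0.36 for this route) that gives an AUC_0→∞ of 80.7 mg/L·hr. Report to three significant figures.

Dose = CL × AUC_0→∞ / F
     = 4.28 × 80.7 / 0.36 = 959.433 mg

Dose = 959 mg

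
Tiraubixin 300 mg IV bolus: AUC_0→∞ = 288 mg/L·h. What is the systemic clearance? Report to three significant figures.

CL = Dose_iv / AUC_0→∞
   = 300 / 288 = 1.04167 L/h

CL = 1.04 L/h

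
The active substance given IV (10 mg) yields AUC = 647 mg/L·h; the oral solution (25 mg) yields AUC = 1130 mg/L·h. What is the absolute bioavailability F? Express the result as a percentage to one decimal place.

F = (AUC_ev / D_ev) / (AUC_iv / D_iv)
  = (1130/25) / (647/10)
  = 45.2 / 64.7 = 0.6986
  = 69.86%

F = 69.9%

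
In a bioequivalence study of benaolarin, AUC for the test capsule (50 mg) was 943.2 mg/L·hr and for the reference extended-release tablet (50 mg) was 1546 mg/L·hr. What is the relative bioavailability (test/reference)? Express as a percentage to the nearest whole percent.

F_rel = 61%

F_rel = (AUC_test/D_test) / (AUC_ref/D_ref)
      = (943.2/50) / (1546/50)
      = 18.864 / 30.92 = 0.6101 = 61.01%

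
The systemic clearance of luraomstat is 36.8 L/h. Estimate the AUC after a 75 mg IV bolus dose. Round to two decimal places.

AUC_0→∞ = Dose_iv / CL
        = 75 / 36.8 = 2.03804 mg/L·h

AUC = 2.04 mg/L·h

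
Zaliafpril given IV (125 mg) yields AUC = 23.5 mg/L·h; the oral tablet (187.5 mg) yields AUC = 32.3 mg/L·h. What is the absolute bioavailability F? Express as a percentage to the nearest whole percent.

F = 92%

F = (AUC_ev / D_ev) / (AUC_iv / D_iv)
  = (32.3/187.5) / (23.5/125)
  = 0.172267 / 0.188 = 0.9163
  = 91.63%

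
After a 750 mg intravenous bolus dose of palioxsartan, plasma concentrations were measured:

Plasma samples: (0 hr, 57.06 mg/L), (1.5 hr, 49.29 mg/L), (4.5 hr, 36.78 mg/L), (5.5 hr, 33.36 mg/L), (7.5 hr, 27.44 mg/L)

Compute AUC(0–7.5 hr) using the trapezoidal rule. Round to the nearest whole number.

Trapezoidal AUC_0→7.5:
  [0→1.5]: (57.06+49.29)/2 × 1.5 = 79.7625
  [1.5→4.5]: (49.29+36.78)/2 × 3 = 129.105
  [4.5→5.5]: (36.78+33.36)/2 × 1 = 35.07
  [5.5→7.5]: (33.36+27.44)/2 × 2 = 60.8
  Sum = 304.7375 mg/L·hr

AUC = 305 mg/L·hr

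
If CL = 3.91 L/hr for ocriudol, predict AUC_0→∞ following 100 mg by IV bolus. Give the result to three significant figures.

AUC = 25.6 mg/L·hr

AUC_0→∞ = Dose_iv / CL
        = 100 / 3.91 = 25.5754 mg/L·hr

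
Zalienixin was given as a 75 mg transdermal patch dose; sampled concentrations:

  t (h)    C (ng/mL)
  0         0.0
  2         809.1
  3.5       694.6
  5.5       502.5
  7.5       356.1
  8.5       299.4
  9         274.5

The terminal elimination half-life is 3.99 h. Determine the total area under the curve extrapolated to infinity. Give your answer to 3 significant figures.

AUC = 6040 ng/mL·h

Trapezoidal AUC_0→9:
  [0→2]: (0.0+809.1)/2 × 2 = 809.1
  [2→3.5]: (809.1+694.6)/2 × 1.5 = 1127.775
  [3.5→5.5]: (694.6+502.5)/2 × 2 = 1197.1
  [5.5→7.5]: (502.5+356.1)/2 × 2 = 858.6
  [7.5→8.5]: (356.1+299.4)/2 × 1 = 327.75
  [8.5→9]: (299.4+274.5)/2 × 0.5 = 143.475
  Sum = 4463.8 ng/mL·h
k_e = ln2 / t½ = 0.693147 / 3.99 = 0.1737 h^-1
Extrapolated tail: C_last / k_e = 274.5 / 0.1737 = 1580.311
AUC_0→∞ = 4463.8 + 1580.311 = 6044.111 ng/mL·h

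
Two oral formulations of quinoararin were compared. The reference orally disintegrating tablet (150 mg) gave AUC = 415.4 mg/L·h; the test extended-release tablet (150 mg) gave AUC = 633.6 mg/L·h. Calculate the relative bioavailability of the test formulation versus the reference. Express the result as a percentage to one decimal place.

F_rel = (AUC_test/D_test) / (AUC_ref/D_ref)
      = (633.6/150) / (415.4/150)
      = 4.224 / 2.76933 = 1.5253 = 152.53%

F_rel = 152.5%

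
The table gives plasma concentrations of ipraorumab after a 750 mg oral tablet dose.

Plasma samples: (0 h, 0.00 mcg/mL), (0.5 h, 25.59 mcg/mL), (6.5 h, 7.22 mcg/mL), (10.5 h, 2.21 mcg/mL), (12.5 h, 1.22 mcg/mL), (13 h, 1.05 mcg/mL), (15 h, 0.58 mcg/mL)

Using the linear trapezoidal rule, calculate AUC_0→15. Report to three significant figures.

AUC = 129 mcg/mL·h

Trapezoidal AUC_0→15:
  [0→0.5]: (0.00+25.59)/2 × 0.5 = 6.3975
  [0.5→6.5]: (25.59+7.22)/2 × 6 = 98.43
  [6.5→10.5]: (7.22+2.21)/2 × 4 = 18.86
  [10.5→12.5]: (2.21+1.22)/2 × 2 = 3.43
  [12.5→13]: (1.22+1.05)/2 × 0.5 = 0.5675
  [13→15]: (1.05+0.58)/2 × 2 = 1.63
  Sum = 129.315 mcg/mL·h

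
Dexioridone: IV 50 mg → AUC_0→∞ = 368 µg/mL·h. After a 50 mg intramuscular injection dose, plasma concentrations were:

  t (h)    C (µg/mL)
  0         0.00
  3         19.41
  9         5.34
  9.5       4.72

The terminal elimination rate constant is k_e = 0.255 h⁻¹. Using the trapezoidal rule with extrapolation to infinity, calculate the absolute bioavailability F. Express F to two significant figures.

F = 0.34

Trapezoidal AUC_0→9.5 (intramuscular injection):
  [0→3]: (0.00+19.41)/2 × 3 = 29.115
  [3→9]: (19.41+5.34)/2 × 6 = 74.25
  [9→9.5]: (5.34+4.72)/2 × 0.5 = 2.515
  Sum = 105.88 µg/mL·h
Tail: C_last/k_e = 4.72/0.255 = 18.510
AUC_0→∞ (intramuscular injection) = 105.88 + 18.510 = 124.39 µg/mL·h
F = (AUC_ev/D_ev)/(AUC_iv/D_iv) = (124.39/50)/(368/50) = 2.4878/7.36 = 0.3380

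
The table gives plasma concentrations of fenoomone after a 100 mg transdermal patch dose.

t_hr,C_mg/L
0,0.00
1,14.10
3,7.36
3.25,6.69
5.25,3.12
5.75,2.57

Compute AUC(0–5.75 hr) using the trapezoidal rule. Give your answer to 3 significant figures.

AUC = 41.5 mg/L·hr

Trapezoidal AUC_0→5.75:
  [0→1]: (0.00+14.10)/2 × 1 = 7.05
  [1→3]: (14.10+7.36)/2 × 2 = 21.46
  [3→3.25]: (7.36+6.69)/2 × 0.25 = 1.75625
  [3.25→5.25]: (6.69+3.12)/2 × 2 = 9.81
  [5.25→5.75]: (3.12+2.57)/2 × 0.5 = 1.4225
  Sum = 41.49875 mg/L·hr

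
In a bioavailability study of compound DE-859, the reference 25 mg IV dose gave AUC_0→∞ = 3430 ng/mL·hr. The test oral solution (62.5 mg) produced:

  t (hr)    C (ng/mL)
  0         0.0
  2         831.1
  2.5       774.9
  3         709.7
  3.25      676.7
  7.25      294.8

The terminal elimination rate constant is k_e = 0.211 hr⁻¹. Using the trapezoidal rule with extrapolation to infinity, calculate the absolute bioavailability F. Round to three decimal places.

Trapezoidal AUC_0→7.25 (oral solution):
  [0→2]: (0.0+831.1)/2 × 2 = 831.1
  [2→2.5]: (831.1+774.9)/2 × 0.5 = 401.5
  [2.5→3]: (774.9+709.7)/2 × 0.5 = 371.15
  [3→3.25]: (709.7+676.7)/2 × 0.25 = 173.3
  [3.25→7.25]: (676.7+294.8)/2 × 4 = 1943.0
  Sum = 3720.05 ng/mL·hr
Tail: C_last/k_e = 294.8/0.211 = 1397.156
AUC_0→∞ (oral solution) = 3720.05 + 1397.156 = 5117.206 ng/mL·hr
F = (AUC_ev/D_ev)/(AUC_iv/D_iv) = (5117.206/62.5)/(3430/25) = 81.875296/137.2 = 0.5968

F = 0.597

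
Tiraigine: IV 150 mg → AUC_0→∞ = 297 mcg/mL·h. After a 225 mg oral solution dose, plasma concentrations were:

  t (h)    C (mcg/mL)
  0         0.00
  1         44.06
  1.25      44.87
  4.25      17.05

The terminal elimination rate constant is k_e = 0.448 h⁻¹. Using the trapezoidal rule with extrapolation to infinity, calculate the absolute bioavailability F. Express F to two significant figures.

Trapezoidal AUC_0→4.25 (oral solution):
  [0→1]: (0.00+44.06)/2 × 1 = 22.03
  [1→1.25]: (44.06+44.87)/2 × 0.25 = 11.11625
  [1.25→4.25]: (44.87+17.05)/2 × 3 = 92.88
  Sum = 126.02625 mcg/mL·h
Tail: C_last/k_e = 17.05/0.448 = 38.058
AUC_0→∞ (oral solution) = 126.02625 + 38.058 = 164.08425 mcg/mL·h
F = (AUC_ev/D_ev)/(AUC_iv/D_iv) = (164.08425/225)/(297/150) = 0.729263/1.98 = 0.3683

F = 0.37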